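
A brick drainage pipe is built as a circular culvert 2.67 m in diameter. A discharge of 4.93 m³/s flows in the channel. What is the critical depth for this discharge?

y_c = 0.976 m

At critical depth, Q² T / (g A³) = 1, i.e. A³/T = Q²/g = 4.93²/9.81 = 2.478.
At y = 0.857 m: A³/T = 1.497 — low.
At y = 0.976 m: A³/T = 2.473 — close enough.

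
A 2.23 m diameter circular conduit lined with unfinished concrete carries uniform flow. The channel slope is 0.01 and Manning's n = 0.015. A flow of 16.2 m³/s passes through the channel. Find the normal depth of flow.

Manning's equation rearranged: A R^(2/3) = nQ / (1·√S) = 0.015 × 16.2 / (√0.01) = 2.43.
Try y = 1.89 m: A R^(2/3) = 2.72 — high.
Try y = 1.23 m: A R^(2/3) = 1.557 — low.
Try y = 1.68 m: A R^(2/3) = 2.425 — close enough.

y_n = 1.68 m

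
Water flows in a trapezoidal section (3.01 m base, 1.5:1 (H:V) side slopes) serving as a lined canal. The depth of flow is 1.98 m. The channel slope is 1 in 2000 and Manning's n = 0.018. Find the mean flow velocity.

With bottom width b = 3.01 m and side slope z = 1.5: A = (b + zy)y = (3.01 + 1.5×1.98)×1.98 = 11.84 m²; P = b + 2y√(1+z²) = 3.01 + 2×1.98×1.803 = 10.15 m.
Hydraulic radius R = A/P = 11.84/10.15 = 1.167 m.
From Manning's equation, V = (1/n) R^(2/3) S^(1/2) = (1/0.018) × 1.167^(2/3) × 0.0005^(1/2) = 1.38 m/s.

V = 1.38 m/s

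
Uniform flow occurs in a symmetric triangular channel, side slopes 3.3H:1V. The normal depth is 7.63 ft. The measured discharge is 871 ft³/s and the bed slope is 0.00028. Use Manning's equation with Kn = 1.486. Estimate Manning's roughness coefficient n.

n = 0.013

For a triangular section with side slope z = 3.3: A = zy² = 3.3×7.63² = 192.1 ft²; P = 2y√(1+z²) = 2×7.63×3.448 = 52.62 ft.
Hydraulic radius R = A/P = 192.1/52.62 = 3.651 ft.
Rearranging Manning's equation: n = (1.486/Q) A R^(2/3) S^(1/2) = (1.486/871) × 192.1 × 3.651^(2/3) × √0.00028 = 0.013.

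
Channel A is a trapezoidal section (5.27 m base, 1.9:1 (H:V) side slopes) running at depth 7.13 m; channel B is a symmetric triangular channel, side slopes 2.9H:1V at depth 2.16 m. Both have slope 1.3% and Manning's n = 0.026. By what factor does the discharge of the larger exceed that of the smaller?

23.6

Channel A: With bottom width b = 5.27 m and side slope z = 1.9: A = (b + zy)y = (5.27 + 1.9×7.13)×7.13 = 134.2 m²; P = b + 2y√(1+z²) = 5.27 + 2×7.13×2.147 = 35.89 m. Hydraulic radius R = A/P = 134.2/35.89 = 3.738 m. Q_A = (1/0.026)·134.2·3.738^(2/3)·√0.013 = 1417 m³/s.
Channel B: For a triangular section with side slope z = 2.9: A = zy² = 2.9×2.16² = 13.53 m²; P = 2y√(1+z²) = 2×2.16×3.068 = 13.25 m. Hydraulic radius R = A/P = 13.53/13.25 = 1.021 m. Q_B = (1/0.026)·13.53·1.021^(2/3)·√0.013 = 60.16 m³/s.
The larger discharge is 1417 m³/s and the smaller is 60.16 m³/s; the ratio is 23.6.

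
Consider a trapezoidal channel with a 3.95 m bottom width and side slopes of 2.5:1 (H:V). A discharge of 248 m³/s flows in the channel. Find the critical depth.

y_c = 3.87 m

At critical depth, Q² T / (g A³) = 1, i.e. A³/T = Q²/g = 248²/9.81 = 6270.
At y = 4.71 m: A³/T = 14770 — high.
At y = 3.08 m: A³/T = 2388 — low.
At y = 3.87 m: A³/T = 6292 — ≈ 6270.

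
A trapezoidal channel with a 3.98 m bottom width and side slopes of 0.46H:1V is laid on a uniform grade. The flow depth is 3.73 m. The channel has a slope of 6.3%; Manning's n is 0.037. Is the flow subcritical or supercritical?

With bottom width b = 3.98 m and side slope z = 0.46: A = (b + zy)y = (3.98 + 0.46×3.73)×3.73 = 21.25 m²; P = b + 2y√(1+z²) = 3.98 + 2×3.73×1.101 = 12.19 m.
Hydraulic radius R = A/P = 21.25/12.19 = 1.743 m.
V = (1/n) R^(2/3) √S = (1/0.037) × 1.743^(2/3) × √0.063 = 9.824 m/s. Hydraulic depth D_h = A/T = 21.25/7.412 = 2.866 m.
Froude number Fr = V/√(g·D_h) = 9.824/√(9.81×2.866) = 1.85, which is greater than 1, so the flow is supercritical.

supercritical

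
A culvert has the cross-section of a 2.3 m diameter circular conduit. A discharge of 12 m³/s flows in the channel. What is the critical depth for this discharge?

At critical depth, Q² T / (g A³) = 1, i.e. A³/T = Q²/g = 12²/9.81 = 14.68.
At y = 2.06 m: A³/T = 42.98 — too large.
At y = 1.28 m: A³/T = 5.868 — too small.
At y = 1.62 m: A³/T = 14.57 — matches.

y_c = 1.62 m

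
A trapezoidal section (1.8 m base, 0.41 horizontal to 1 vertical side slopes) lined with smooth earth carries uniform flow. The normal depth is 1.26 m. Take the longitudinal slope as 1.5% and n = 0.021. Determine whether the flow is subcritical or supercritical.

With bottom width b = 1.8 m and side slope z = 0.41: A = (b + zy)y = (1.8 + 0.41×1.26)×1.26 = 2.919 m²; P = b + 2y√(1+z²) = 1.8 + 2×1.26×1.081 = 4.524 m.
Hydraulic radius R = A/P = 2.919/4.524 = 0.6453 m.
V = (1/n) R^(2/3) √S = (1/0.021) × 0.6453^(2/3) × √0.015 = 4.355 m/s. Hydraulic depth D_h = A/T = 2.919/2.833 = 1.03 m.
Froude number Fr = V/√(g·D_h) = 4.355/√(9.81×1.03) = 1.37, which is greater than 1, so the flow is supercritical.

supercritical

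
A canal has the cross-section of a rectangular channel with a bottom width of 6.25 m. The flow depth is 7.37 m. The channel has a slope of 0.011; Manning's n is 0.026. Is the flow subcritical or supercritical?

subcritical

Flow area A = b·y = 6.25 × 7.37 = 46.06 m². Wetted perimeter P = b + 2y = 6.25 + 2×7.37 = 20.99 m.
Hydraulic radius R = A/P = 46.06/20.99 = 2.194 m.
V = (1/n) R^(2/3) √S = (1/0.026) × 2.194^(2/3) × √0.011 = 6.812 m/s. Hydraulic depth D_h = A/T = 46.06/6.25 = 7.37 m.
Froude number Fr = V/√(g·D_h) = 6.812/√(9.81×7.37) = 0.801, which is less than 1, so the flow is subcritical.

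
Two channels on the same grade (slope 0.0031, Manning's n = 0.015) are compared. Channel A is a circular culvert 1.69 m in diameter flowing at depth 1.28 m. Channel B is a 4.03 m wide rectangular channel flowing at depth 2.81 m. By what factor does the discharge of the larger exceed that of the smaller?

Channel A: For a circular section of diameter D = 1.69 m at depth y = 1.28 m, the central angle is θ = 2 arccos(1 − 2y/D) = 4.223 rad. Then A = (D²/8)(θ − sin θ) = 1.823 m² and P = Dθ/2 = 3.569 m. Hydraulic radius R = A/P = 1.823/3.569 = 0.5108 m. Q_A = (1/0.015)·1.823·0.5108^(2/3)·√0.0031 = 4.324 m³/s.
Channel B: Flow area A = b·y = 4.03 × 2.81 = 11.32 m². Wetted perimeter P = b + 2y = 4.03 + 2×2.81 = 9.65 m. Hydraulic radius R = A/P = 11.32/9.65 = 1.174 m. Q_B = (1/0.015)·11.32·1.174^(2/3)·√0.0031 = 46.77 m³/s.
The larger discharge is 46.77 m³/s and the smaller is 4.324 m³/s; the ratio is 10.8.

10.8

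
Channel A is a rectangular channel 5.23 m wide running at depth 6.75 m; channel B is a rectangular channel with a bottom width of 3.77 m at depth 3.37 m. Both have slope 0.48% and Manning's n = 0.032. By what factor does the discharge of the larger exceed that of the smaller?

3.74

Channel A: Flow area A = b·y = 5.23 × 6.75 = 35.3 m². Wetted perimeter P = b + 2y = 5.23 + 2×6.75 = 18.73 m. Hydraulic radius R = A/P = 35.3/18.73 = 1.885 m. Q_A = (1/0.032)·35.3·1.885^(2/3)·√0.0048 = 116.6 m³/s.
Channel B: Flow area A = b·y = 3.77 × 3.37 = 12.7 m². Wetted perimeter P = b + 2y = 3.77 + 2×3.37 = 10.51 m. Hydraulic radius R = A/P = 12.7/10.51 = 1.209 m. Q_B = (1/0.032)·12.7·1.209^(2/3)·√0.0048 = 31.21 m³/s.
The larger discharge is 116.6 m³/s and the smaller is 31.21 m³/s; the ratio is 3.74.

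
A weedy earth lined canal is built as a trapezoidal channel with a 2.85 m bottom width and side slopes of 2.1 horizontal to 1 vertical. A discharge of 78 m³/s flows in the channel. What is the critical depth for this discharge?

y_c = 2.5 m

At critical depth, Q² T / (g A³) = 1, i.e. A³/T = Q²/g = 78²/9.81 = 620.2.
At y = 2.22 m: A³/T = 381 — short.
At y = 2.5 m: A³/T = 622 — matches.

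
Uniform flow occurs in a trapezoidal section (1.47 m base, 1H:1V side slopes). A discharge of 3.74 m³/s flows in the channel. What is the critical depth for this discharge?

y_c = 0.732 m

At critical depth, Q² T / (g A³) = 1, i.e. A³/T = Q²/g = 3.74²/9.81 = 1.426.
At y = 0.61 m: A³/T = 0.7593 — low.
At y = 0.896 m: A³/T = 2.921 — high.
At y = 0.732 m: A³/T = 1.427 — matches.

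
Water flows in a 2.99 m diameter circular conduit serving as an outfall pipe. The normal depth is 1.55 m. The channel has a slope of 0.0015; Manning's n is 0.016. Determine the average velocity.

For a circular section of diameter D = 2.99 m at depth y = 1.55 m, the central angle is θ = 2 arccos(1 − 2y/D) = 3.215 rad. Then A = (D²/8)(θ − sin θ) = 3.675 m² and P = Dθ/2 = 4.807 m.
Hydraulic radius R = A/P = 3.675/4.807 = 0.7646 m.
From Manning's equation, V = (1/n) R^(2/3) S^(1/2) = (1/0.016) × 0.7646^(2/3) × 0.0015^(1/2) = 2.02 m/s.

V = 2.02 m/s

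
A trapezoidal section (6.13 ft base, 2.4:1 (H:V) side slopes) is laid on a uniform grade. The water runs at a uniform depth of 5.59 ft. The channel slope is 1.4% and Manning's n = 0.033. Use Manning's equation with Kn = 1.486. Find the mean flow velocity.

With bottom width b = 6.13 ft and side slope z = 2.4: A = (b + zy)y = (6.13 + 2.4×5.59)×5.59 = 109.3 ft²; P = b + 2y√(1+z²) = 6.13 + 2×5.59×2.6 = 35.2 ft.
Hydraulic radius R = A/P = 109.3/35.2 = 3.104 ft.
From Manning's equation, V = (1.486/n) R^(2/3) S^(1/2) = (1.486/0.033) × 3.104^(2/3) × 0.014^(1/2) = 11.3 ft/s.

V = 11.3 ft/s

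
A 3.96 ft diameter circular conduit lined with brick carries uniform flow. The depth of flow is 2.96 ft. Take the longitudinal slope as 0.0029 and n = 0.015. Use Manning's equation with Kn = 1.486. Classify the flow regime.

subcritical

For a circular section of diameter D = 3.96 ft at depth y = 2.96 ft, the central angle is θ = 2 arccos(1 − 2y/D) = 4.177 rad. Then A = (D²/8)(θ − sin θ) = 9.874 ft² and P = Dθ/2 = 8.271 ft.
Hydraulic radius R = A/P = 9.874/8.271 = 1.194 ft.
V = (1.486/n) R^(2/3) √S = (1.486/0.015) × 1.194^(2/3) × √0.0029 = 6.004 ft/s. Hydraulic depth D_h = A/T = 9.874/3.441 = 2.87 ft.
Froude number Fr = V/√(g·D_h) = 6.004/√(32.2×2.87) = 0.625, which is less than 1, so the flow is subcritical.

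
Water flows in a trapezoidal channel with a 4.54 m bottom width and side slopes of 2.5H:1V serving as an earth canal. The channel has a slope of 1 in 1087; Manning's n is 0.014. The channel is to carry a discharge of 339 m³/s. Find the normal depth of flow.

y_n = 4.88 m

Manning's equation rearranged: A R^(2/3) = nQ / (1·√S) = 0.014 × 339 / (√0.00092) = 156.5.
Try y = 6.07 m: A R^(2/3) = 260.7 — too large.
Try y = 3.9 m: A R^(2/3) = 93.75 — too small.
Try y = 4.88 m: A R^(2/3) = 156.5 — matches.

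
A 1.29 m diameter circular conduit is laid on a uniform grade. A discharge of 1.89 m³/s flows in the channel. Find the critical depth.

At critical depth, Q² T / (g A³) = 1, i.e. A³/T = Q²/g = 1.89²/9.81 = 0.3641.
At y = 0.83 m: A³/T = 0.5682 — over.
At y = 0.515 m: A³/T = 0.09137 — short.
At y = 0.739 m: A³/T = 0.3638 — matches.

y_c = 0.739 m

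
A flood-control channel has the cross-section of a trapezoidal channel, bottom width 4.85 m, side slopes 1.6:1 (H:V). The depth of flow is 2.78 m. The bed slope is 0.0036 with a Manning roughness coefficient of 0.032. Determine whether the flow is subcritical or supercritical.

subcritical

With bottom width b = 4.85 m and side slope z = 1.6: A = (b + zy)y = (4.85 + 1.6×2.78)×2.78 = 25.85 m²; P = b + 2y√(1+z²) = 4.85 + 2×2.78×1.887 = 15.34 m.
Hydraulic radius R = A/P = 25.85/15.34 = 1.685 m.
V = (1/n) R^(2/3) √S = (1/0.032) × 1.685^(2/3) × √0.0036 = 2.655 m/s. Hydraulic depth D_h = A/T = 25.85/13.75 = 1.88 m.
Froude number Fr = V/√(g·D_h) = 2.655/√(9.81×1.88) = 0.618, which is less than 1, so the flow is subcritical.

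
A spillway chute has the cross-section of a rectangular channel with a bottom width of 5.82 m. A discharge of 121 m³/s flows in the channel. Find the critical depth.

For a rectangular channel, critical depth y_c = (q²/g)^(1/3) where q = Q/b = 121/5.82 = 20.79 m²/s.
So y_c = (20.79²/9.81)^(1/3) = 3.53 m.

y_c = 3.53 m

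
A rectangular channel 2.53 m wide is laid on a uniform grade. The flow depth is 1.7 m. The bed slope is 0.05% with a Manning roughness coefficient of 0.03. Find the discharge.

Flow area A = b·y = 2.53 × 1.7 = 4.301 m². Wetted perimeter P = b + 2y = 2.53 + 2×1.7 = 5.93 m.
Hydraulic radius R = A/P = 4.301/5.93 = 0.7253 m.
Manning's equation: Q = (1/n) A R^(2/3) S^(1/2) = (1/0.03) × 4.301 × 0.7253^(2/3) × 0.0005^(1/2) = 2.59 m³/s.

Q = 2.59 m³/s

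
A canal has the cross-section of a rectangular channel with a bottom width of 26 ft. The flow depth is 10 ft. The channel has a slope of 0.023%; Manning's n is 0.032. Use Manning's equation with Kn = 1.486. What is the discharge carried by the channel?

Flow area A = b·y = 26 × 10 = 260 ft². Wetted perimeter P = b + 2y = 26 + 2×10 = 46 ft.
Hydraulic radius R = A/P = 260/46 = 5.652 ft.
Manning's equation: Q = (1.486/n) A R^(2/3) S^(1/2) = (1.486/0.032) × 260 × 5.652^(2/3) × 0.00023^(1/2) = 581 ft³/s.

Q = 581 ft³/s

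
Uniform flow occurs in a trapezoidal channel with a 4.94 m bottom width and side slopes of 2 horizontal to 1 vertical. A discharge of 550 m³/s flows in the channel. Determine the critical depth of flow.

At critical depth, Q² T / (g A³) = 1, i.e. A³/T = Q²/g = 550²/9.81 = 30840.
Trying y = 6.64 m: A³/T = 56210 — high.
Trying y = 4.47 m: A³/T = 10470 — low.
Trying y = 5.78 m: A³/T = 30910 — close enough.

y_c = 5.78 m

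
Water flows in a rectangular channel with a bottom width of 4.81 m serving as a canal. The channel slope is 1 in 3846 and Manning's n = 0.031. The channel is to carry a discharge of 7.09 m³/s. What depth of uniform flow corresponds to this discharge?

y_n = 2.48 m

Manning's equation rearranged: A R^(2/3) = nQ / (1·√S) = 0.031 × 7.09 / (√0.00026) = 13.63.
At y = 2.89 m: A R^(2/3) = 16.67 — too large.
At y = 1.81 m: A R^(2/3) = 8.895 — too small.
At y = 2.48 m: A R^(2/3) = 13.63 — close enough.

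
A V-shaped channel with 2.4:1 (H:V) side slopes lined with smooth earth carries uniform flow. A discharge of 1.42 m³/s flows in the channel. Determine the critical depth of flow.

y_c = 0.59 m

At critical depth, Q² T / (g A³) = 1, i.e. A³/T = Q²/g = 1.42²/9.81 = 0.2055.
Try y = 0.471 m: A³/T = 0.06676 — low.
Try y = 0.705 m: A³/T = 0.5016 — high.
Try y = 0.59 m: A³/T = 0.2059 — matches.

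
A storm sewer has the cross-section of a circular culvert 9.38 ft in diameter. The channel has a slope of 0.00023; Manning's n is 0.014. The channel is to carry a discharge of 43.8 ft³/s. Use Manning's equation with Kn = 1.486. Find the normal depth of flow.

y_n = 3.01 ft

Manning's equation rearranged: A R^(2/3) = nQ / (1.486·√S) = 0.014 × 43.8 / (1.486 × √0.00023) = 27.21.
Try y = 2.71 ft: A R^(2/3) = 22.2 — too small.
Try y = 3.57 ft: A R^(2/3) = 37.51 — too large.
Try y = 3.01 ft: A R^(2/3) = 27.19 — close enough.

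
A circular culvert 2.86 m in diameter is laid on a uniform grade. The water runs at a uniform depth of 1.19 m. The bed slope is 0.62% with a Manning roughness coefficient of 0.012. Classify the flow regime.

For a circular section of diameter D = 2.86 m at depth y = 1.19 m, the central angle is θ = 2 arccos(1 − 2y/D) = 2.804 rad. Then A = (D²/8)(θ − sin θ) = 2.529 m² and P = Dθ/2 = 4.01 m.
Hydraulic radius R = A/P = 2.529/4.01 = 0.6306 m.
V = (1/n) R^(2/3) √S = (1/0.012) × 0.6306^(2/3) × √0.0062 = 4.825 m/s. Hydraulic depth D_h = A/T = 2.529/2.819 = 0.897 m.
Froude number Fr = V/√(g·D_h) = 4.825/√(9.81×0.897) = 1.63, which is greater than 1, so the flow is supercritical.

supercritical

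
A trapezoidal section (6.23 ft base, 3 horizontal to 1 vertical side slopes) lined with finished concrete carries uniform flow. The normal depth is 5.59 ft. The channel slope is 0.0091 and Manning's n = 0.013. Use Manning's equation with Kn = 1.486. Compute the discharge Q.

Q = 2980 ft³/s

With bottom width b = 6.23 ft and side slope z = 3: A = (b + zy)y = (6.23 + 3×5.59)×5.59 = 128.6 ft²; P = b + 2y√(1+z²) = 6.23 + 2×5.59×3.162 = 41.58 ft.
Hydraulic radius R = A/P = 128.6/41.58 = 3.092 ft.
Manning's equation: Q = (1.486/n) A R^(2/3) S^(1/2) = (1.486/0.013) × 128.6 × 3.092^(2/3) × 0.0091^(1/2) = 2980 ft³/s.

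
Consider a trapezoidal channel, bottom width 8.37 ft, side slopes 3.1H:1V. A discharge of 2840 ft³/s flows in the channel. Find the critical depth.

At critical depth, Q² T / (g A³) = 1, i.e. A³/T = Q²/g = 2840²/32.2 = 250500.
Trying y = 9.31 ft: A³/T = 630100 — too large.
Trying y = 7.55 ft: A³/T = 250200 — ≈ 250500.

y_c = 7.55 ft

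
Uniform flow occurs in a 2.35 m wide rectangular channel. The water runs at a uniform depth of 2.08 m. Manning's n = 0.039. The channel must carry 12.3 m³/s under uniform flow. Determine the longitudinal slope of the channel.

S = 0.0141

Flow area A = b·y = 2.35 × 2.08 = 4.888 m². Wetted perimeter P = b + 2y = 2.35 + 2×2.08 = 6.51 m.
Hydraulic radius R = A/P = 4.888/6.51 = 0.7508 m.
From Manning's equation, S = [nQ / (1 A R^(2/3))]² = [0.039 × 12.3 / (1 × 4.888 × 0.7508^(2/3))]² = 0.0141.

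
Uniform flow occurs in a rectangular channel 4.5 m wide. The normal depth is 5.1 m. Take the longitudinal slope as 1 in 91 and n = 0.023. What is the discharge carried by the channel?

Flow area A = b·y = 4.5 × 5.1 = 22.95 m². Wetted perimeter P = b + 2y = 4.5 + 2×5.1 = 14.7 m.
Hydraulic radius R = A/P = 22.95/14.7 = 1.561 m.
Manning's equation: Q = (1/n) A R^(2/3) S^(1/2) = (1/0.023) × 22.95 × 1.561^(2/3) × 0.01099^(1/2) = 141 m³/s.

Q = 141 m³/s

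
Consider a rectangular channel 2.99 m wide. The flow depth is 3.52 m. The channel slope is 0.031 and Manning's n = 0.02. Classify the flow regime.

Flow area A = b·y = 2.99 × 3.52 = 10.52 m². Wetted perimeter P = b + 2y = 2.99 + 2×3.52 = 10.03 m.
Hydraulic radius R = A/P = 10.52/10.03 = 1.049 m.
V = (1/n) R^(2/3) √S = (1/0.02) × 1.049^(2/3) × √0.031 = 9.091 m/s. Hydraulic depth D_h = A/T = 10.52/2.99 = 3.52 m.
Froude number Fr = V/√(g·D_h) = 9.091/√(9.81×3.52) = 1.55, which is greater than 1, so the flow is supercritical.

supercritical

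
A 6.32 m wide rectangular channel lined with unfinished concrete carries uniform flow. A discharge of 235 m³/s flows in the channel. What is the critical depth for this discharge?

y_c = 5.2 m

For a rectangular channel, critical depth y_c = (q²/g)^(1/3) where q = Q/b = 235/6.32 = 37.18 m²/s.
So y_c = (37.18²/9.81)^(1/3) = 5.2 m.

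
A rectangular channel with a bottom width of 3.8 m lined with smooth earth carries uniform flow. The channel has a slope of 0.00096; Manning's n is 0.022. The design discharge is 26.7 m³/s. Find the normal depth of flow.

Manning's equation rearranged: A R^(2/3) = nQ / (1·√S) = 0.022 × 26.7 / (√0.00096) = 18.96.
Try y = 5.21 m: A R^(2/3) = 24.69 — too large.
Try y = 3.35 m: A R^(2/3) = 14.47 — too small.
Try y = 4.18 m: A R^(2/3) = 18.98 — ≈ 18.96.

y_n = 4.18 m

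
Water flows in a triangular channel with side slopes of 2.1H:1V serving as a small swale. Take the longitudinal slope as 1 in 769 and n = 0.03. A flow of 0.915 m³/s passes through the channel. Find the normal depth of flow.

y_n = 0.834 m

Manning's equation rearranged: A R^(2/3) = nQ / (1·√S) = 0.03 × 0.915 / (√0.0013) = 0.7612.
Trying y = 1.05 m: A R^(2/3) = 1.408 — over.
Trying y = 0.691 m: A R^(2/3) = 0.4612 — short.
Trying y = 0.834 m: A R^(2/3) = 0.7616 — close enough.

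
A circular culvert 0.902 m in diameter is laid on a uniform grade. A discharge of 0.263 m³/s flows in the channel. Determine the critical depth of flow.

y_c = 0.295 m

At critical depth, Q² T / (g A³) = 1, i.e. A³/T = Q²/g = 0.263²/9.81 = 0.007051.
Trying y = 0.212 m: A³/T = 0.001962 — short.
Trying y = 0.373 m: A³/T = 0.01748 — over.
Trying y = 0.295 m: A³/T = 0.007082 — matches.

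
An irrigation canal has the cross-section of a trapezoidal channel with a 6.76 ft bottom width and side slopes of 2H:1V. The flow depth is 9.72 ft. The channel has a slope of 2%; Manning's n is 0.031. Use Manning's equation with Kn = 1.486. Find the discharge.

Q = 5100 ft³/s

With bottom width b = 6.76 ft and side slope z = 2: A = (b + zy)y = (6.76 + 2×9.72)×9.72 = 254.7 ft²; P = b + 2y√(1+z²) = 6.76 + 2×9.72×2.236 = 50.23 ft.
Hydraulic radius R = A/P = 254.7/50.23 = 5.07 ft.
Manning's equation: Q = (1.486/n) A R^(2/3) S^(1/2) = (1.486/0.031) × 254.7 × 5.07^(2/3) × 0.02^(1/2) = 5100 ft³/s.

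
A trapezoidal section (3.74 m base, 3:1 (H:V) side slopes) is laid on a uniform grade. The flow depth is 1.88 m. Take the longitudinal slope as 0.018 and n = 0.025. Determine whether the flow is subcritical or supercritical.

supercritical

With bottom width b = 3.74 m and side slope z = 3: A = (b + zy)y = (3.74 + 3×1.88)×1.88 = 17.63 m²; P = b + 2y√(1+z²) = 3.74 + 2×1.88×3.162 = 15.63 m.
Hydraulic radius R = A/P = 17.63/15.63 = 1.128 m.
V = (1/n) R^(2/3) √S = (1/0.025) × 1.128^(2/3) × √0.018 = 5.816 m/s. Hydraulic depth D_h = A/T = 17.63/15.02 = 1.174 m.
Froude number Fr = V/√(g·D_h) = 5.816/√(9.81×1.174) = 1.71, which is greater than 1, so the flow is supercritical.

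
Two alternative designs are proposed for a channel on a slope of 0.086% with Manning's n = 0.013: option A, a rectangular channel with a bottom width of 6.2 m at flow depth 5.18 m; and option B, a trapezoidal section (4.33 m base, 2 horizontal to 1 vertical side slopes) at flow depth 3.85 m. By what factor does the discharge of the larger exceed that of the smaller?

1.54

Channel A: Flow area A = b·y = 6.2 × 5.18 = 32.12 m². Wetted perimeter P = b + 2y = 6.2 + 2×5.18 = 16.56 m. Hydraulic radius R = A/P = 32.12/16.56 = 1.939 m. Q_A = (1/0.013)·32.12·1.939^(2/3)·√0.00086 = 112.7 m³/s.
Channel B: With bottom width b = 4.33 m and side slope z = 2: A = (b + zy)y = (4.33 + 2×3.85)×3.85 = 46.32 m²; P = b + 2y√(1+z²) = 4.33 + 2×3.85×2.236 = 21.55 m. Hydraulic radius R = A/P = 46.32/21.55 = 2.149 m. Q_B = (1/0.013)·46.32·2.149^(2/3)·√0.00086 = 174 m³/s.
The larger discharge is 174 m³/s and the smaller is 112.7 m³/s; the ratio is 1.54.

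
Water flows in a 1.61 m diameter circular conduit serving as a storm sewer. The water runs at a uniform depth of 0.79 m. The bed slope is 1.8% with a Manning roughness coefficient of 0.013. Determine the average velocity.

For a circular section of diameter D = 1.61 m at depth y = 0.79 m, the central angle is θ = 2 arccos(1 − 2y/D) = 3.104 rad. Then A = (D²/8)(θ − sin θ) = 0.9938 m² and P = Dθ/2 = 2.499 m.
Hydraulic radius R = A/P = 0.9938/2.499 = 0.3977 m.
From Manning's equation, V = (1/n) R^(2/3) S^(1/2) = (1/0.013) × 0.3977^(2/3) × 0.018^(1/2) = 5.58 m/s.

V = 5.58 m/s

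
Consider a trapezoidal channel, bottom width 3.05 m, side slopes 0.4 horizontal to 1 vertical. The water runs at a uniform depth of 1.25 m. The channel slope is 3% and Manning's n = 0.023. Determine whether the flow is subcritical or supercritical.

supercritical

With bottom width b = 3.05 m and side slope z = 0.4: A = (b + zy)y = (3.05 + 0.4×1.25)×1.25 = 4.438 m²; P = b + 2y√(1+z²) = 3.05 + 2×1.25×1.077 = 5.743 m.
Hydraulic radius R = A/P = 4.438/5.743 = 0.7727 m.
V = (1/n) R^(2/3) √S = (1/0.023) × 0.7727^(2/3) × √0.03 = 6.341 m/s. Hydraulic depth D_h = A/T = 4.438/4.05 = 1.096 m.
Froude number Fr = V/√(g·D_h) = 6.341/√(9.81×1.096) = 1.93, which is greater than 1, so the flow is supercritical.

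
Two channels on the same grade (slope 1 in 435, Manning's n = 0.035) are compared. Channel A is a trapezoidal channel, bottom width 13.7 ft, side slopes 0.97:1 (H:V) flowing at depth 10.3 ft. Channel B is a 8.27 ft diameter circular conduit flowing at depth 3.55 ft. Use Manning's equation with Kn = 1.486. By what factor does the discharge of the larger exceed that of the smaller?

23.5

Channel A: With bottom width b = 13.7 ft and side slope z = 0.97: A = (b + zy)y = (13.7 + 0.97×10.3)×10.3 = 244 ft²; P = b + 2y√(1+z²) = 13.7 + 2×10.3×1.393 = 42.4 ft. Hydraulic radius R = A/P = 244/42.4 = 5.755 ft. Q_A = (1.486/0.035)·244·5.755^(2/3)·√0.002299 = 1595 ft³/s.
Channel B: For a circular section of diameter D = 8.27 ft at depth y = 3.55 ft, the central angle is θ = 2 arccos(1 − 2y/D) = 2.858 rad. Then A = (D²/8)(θ − sin θ) = 22.04 ft² and P = Dθ/2 = 11.82 ft. Hydraulic radius R = A/P = 22.04/11.82 = 1.865 ft. Q_B = (1.486/0.035)·22.04·1.865^(2/3)·√0.002299 = 67.96 ft³/s.
The larger discharge is 1595 ft³/s and the smaller is 67.96 ft³/s; the ratio is 23.5.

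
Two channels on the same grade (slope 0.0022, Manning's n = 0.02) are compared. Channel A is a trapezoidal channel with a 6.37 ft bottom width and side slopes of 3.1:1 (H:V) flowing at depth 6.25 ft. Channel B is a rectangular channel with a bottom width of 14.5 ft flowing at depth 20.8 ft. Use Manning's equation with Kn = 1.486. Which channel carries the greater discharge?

channel B

Channel A: With bottom width b = 6.37 ft and side slope z = 3.1: A = (b + zy)y = (6.37 + 3.1×6.25)×6.25 = 160.9 ft²; P = b + 2y√(1+z²) = 6.37 + 2×6.25×3.257 = 47.09 ft. Hydraulic radius R = A/P = 160.9/47.09 = 3.417 ft. Q_A = (1.486/0.02)·160.9·3.417^(2/3)·√0.0022 = 1272 ft³/s.
Channel B: Flow area A = b·y = 14.5 × 20.8 = 301.6 ft². Wetted perimeter P = b + 2y = 14.5 + 2×20.8 = 56.1 ft. Hydraulic radius R = A/P = 301.6/56.1 = 5.376 ft. Q_B = (1.486/0.02)·301.6·5.376^(2/3)·√0.0022 = 3226 ft³/s.
Q_A = 1272 ft³/s vs Q_B = 3226 ft³/s, so channel B carries more.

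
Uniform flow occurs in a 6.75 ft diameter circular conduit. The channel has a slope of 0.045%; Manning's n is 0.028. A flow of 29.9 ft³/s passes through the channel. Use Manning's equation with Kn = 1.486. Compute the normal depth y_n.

y_n = 3.47 ft

Manning's equation rearranged: A R^(2/3) = nQ / (1.486·√S) = 0.028 × 29.9 / (1.486 × √0.00045) = 26.56.
Trying y = 4.06 ft: A R^(2/3) = 34.21 — high.
Trying y = 2.67 ft: A R^(2/3) = 16.75 — low.
Trying y = 3.47 ft: A R^(2/3) = 26.58 — ≈ 26.56.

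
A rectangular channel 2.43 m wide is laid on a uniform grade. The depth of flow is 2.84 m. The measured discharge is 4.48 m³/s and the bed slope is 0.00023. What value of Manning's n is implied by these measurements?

n = 0.021

Flow area A = b·y = 2.43 × 2.84 = 6.901 m². Wetted perimeter P = b + 2y = 2.43 + 2×2.84 = 8.11 m.
Hydraulic radius R = A/P = 6.901/8.11 = 0.8509 m.
Rearranging Manning's equation: n = (1/Q) A R^(2/3) S^(1/2) = (1/4.48) × 6.901 × 0.8509^(2/3) × √0.00023 = 0.021.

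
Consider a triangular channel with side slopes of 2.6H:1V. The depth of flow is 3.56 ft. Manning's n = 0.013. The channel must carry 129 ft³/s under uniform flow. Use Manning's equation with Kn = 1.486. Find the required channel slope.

For a triangular section with side slope z = 2.6: A = zy² = 2.6×3.56² = 32.95 ft²; P = 2y√(1+z²) = 2×3.56×2.786 = 19.83 ft.
Hydraulic radius R = A/P = 32.95/19.83 = 1.661 ft.
From Manning's equation, S = [nQ / (1.486 A R^(2/3))]² = [0.013 × 129 / (1.486 × 32.95 × 1.661^(2/3))]² = 0.000596.

S = 0.000596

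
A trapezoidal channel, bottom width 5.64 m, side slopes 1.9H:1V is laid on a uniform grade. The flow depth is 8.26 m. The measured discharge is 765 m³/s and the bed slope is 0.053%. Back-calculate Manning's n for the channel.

n = 0.014

With bottom width b = 5.64 m and side slope z = 1.9: A = (b + zy)y = (5.64 + 1.9×8.26)×8.26 = 176.2 m²; P = b + 2y√(1+z²) = 5.64 + 2×8.26×2.147 = 41.11 m.
Hydraulic radius R = A/P = 176.2/41.11 = 4.287 m.
Rearranging Manning's equation: n = (1/Q) A R^(2/3) S^(1/2) = (1/765) × 176.2 × 4.287^(2/3) × √0.00053 = 0.014.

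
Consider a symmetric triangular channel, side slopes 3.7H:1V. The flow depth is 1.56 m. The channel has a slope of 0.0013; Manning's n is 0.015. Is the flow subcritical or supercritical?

subcritical

For a triangular section with side slope z = 3.7: A = zy² = 3.7×1.56² = 9.004 m²; P = 2y√(1+z²) = 2×1.56×3.833 = 11.96 m.
Hydraulic radius R = A/P = 9.004/11.96 = 0.753 m.
V = (1/n) R^(2/3) √S = (1/0.015) × 0.753^(2/3) × √0.0013 = 1.989 m/s. Hydraulic depth D_h = A/T = 9.004/11.54 = 0.78 m.
Froude number Fr = V/√(g·D_h) = 1.989/√(9.81×0.78) = 0.719, which is less than 1, so the flow is subcritical.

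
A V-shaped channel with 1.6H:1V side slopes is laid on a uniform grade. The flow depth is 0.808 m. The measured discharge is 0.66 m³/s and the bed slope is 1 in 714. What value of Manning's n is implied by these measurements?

n = 0.029

For a triangular section with side slope z = 1.6: A = zy² = 1.6×0.808² = 1.045 m²; P = 2y√(1+z²) = 2×0.808×1.887 = 3.049 m.
Hydraulic radius R = A/P = 1.045/3.049 = 0.3426 m.
Rearranging Manning's equation: n = (1/Q) A R^(2/3) S^(1/2) = (1/0.66) × 1.045 × 0.3426^(2/3) × √0.001401 = 0.029.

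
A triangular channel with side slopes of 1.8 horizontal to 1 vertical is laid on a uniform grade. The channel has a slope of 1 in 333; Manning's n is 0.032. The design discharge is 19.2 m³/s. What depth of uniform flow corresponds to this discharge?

y_n = 2.44 m

Manning's equation rearranged: A R^(2/3) = nQ / (1·√S) = 0.032 × 19.2 / (√0.003003) = 11.21.
At y = 2.86 m: A R^(2/3) = 17.09 — too large.
At y = 2.44 m: A R^(2/3) = 11.19 — matches.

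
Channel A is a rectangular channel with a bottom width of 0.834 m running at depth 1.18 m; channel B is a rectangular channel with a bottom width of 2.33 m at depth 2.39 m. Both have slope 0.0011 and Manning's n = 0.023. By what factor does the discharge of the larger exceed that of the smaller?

10.5

Channel A: Flow area A = b·y = 0.834 × 1.18 = 0.9841 m². Wetted perimeter P = b + 2y = 0.834 + 2×1.18 = 3.194 m. Hydraulic radius R = A/P = 0.9841/3.194 = 0.3081 m. Q_A = (1/0.023)·0.9841·0.3081^(2/3)·√0.0011 = 0.6474 m³/s.
Channel B: Flow area A = b·y = 2.33 × 2.39 = 5.569 m². Wetted perimeter P = b + 2y = 2.33 + 2×2.39 = 7.11 m. Hydraulic radius R = A/P = 5.569/7.11 = 0.7832 m. Q_B = (1/0.023)·5.569·0.7832^(2/3)·√0.0011 = 6.823 m³/s.
The larger discharge is 6.823 m³/s and the smaller is 0.6474 m³/s; the ratio is 10.5.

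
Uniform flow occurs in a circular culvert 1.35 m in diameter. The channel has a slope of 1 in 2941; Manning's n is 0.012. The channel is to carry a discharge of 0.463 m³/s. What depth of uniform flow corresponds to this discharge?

y_n = 0.622 m

Manning's equation rearranged: A R^(2/3) = nQ / (1·√S) = 0.012 × 0.463 / (√0.00034) = 0.3013.
Try y = 0.723 m: A R^(2/3) = 0.3891 — too large.
Try y = 0.622 m: A R^(2/3) = 0.3013 — close enough.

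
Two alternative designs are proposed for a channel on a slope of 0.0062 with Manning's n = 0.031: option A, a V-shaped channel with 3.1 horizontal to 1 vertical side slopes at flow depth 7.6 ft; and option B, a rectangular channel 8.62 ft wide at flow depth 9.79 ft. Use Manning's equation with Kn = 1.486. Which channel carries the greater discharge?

Channel A: For a triangular section with side slope z = 3.1: A = zy² = 3.1×7.6² = 179.1 ft²; P = 2y√(1+z²) = 2×7.6×3.257 = 49.51 ft. Hydraulic radius R = A/P = 179.1/49.51 = 3.616 ft. Q_A = (1.486/0.031)·179.1·3.616^(2/3)·√0.0062 = 1592 ft³/s.
Channel B: Flow area A = b·y = 8.62 × 9.79 = 84.39 ft². Wetted perimeter P = b + 2y = 8.62 + 2×9.79 = 28.2 ft. Hydraulic radius R = A/P = 84.39/28.2 = 2.993 ft. Q_B = (1.486/0.031)·84.39·2.993^(2/3)·√0.0062 = 661.5 ft³/s.
Q_A = 1592 ft³/s vs Q_B = 661.5 ft³/s, so channel A carries more.

channel A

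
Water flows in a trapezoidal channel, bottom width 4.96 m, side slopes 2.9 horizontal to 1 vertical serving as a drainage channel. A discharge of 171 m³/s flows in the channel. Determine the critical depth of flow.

y_c = 2.98 m

At critical depth, Q² T / (g A³) = 1, i.e. A³/T = Q²/g = 171²/9.81 = 2981.
At y = 2.41 m: A³/T = 1261 — low.
At y = 2.98 m: A³/T = 2994 — matches.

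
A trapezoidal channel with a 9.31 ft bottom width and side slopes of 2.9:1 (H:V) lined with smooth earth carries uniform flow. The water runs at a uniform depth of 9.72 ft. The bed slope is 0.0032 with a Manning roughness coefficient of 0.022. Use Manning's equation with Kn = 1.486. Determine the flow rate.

Q = 4230 ft³/s

With bottom width b = 9.31 ft and side slope z = 2.9: A = (b + zy)y = (9.31 + 2.9×9.72)×9.72 = 364.5 ft²; P = b + 2y√(1+z²) = 9.31 + 2×9.72×3.068 = 68.94 ft.
Hydraulic radius R = A/P = 364.5/68.94 = 5.287 ft.
Manning's equation: Q = (1.486/n) A R^(2/3) S^(1/2) = (1.486/0.022) × 364.5 × 5.287^(2/3) × 0.0032^(1/2) = 4230 ft³/s.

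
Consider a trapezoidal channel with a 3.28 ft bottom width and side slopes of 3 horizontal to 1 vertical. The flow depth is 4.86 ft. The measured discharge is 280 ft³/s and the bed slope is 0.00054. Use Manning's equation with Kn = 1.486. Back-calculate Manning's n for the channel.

With bottom width b = 3.28 ft and side slope z = 3: A = (b + zy)y = (3.28 + 3×4.86)×4.86 = 86.8 ft²; P = b + 2y√(1+z²) = 3.28 + 2×4.86×3.162 = 34.02 ft.
Hydraulic radius R = A/P = 86.8/34.02 = 2.552 ft.
Rearranging Manning's equation: n = (1.486/Q) A R^(2/3) S^(1/2) = (1.486/280) × 86.8 × 2.552^(2/3) × √0.00054 = 0.02.

n = 0.02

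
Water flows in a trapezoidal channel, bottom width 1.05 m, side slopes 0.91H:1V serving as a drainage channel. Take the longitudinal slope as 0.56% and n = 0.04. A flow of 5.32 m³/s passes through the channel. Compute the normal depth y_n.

y_n = 1.49 m

Manning's equation rearranged: A R^(2/3) = nQ / (1·√S) = 0.04 × 5.32 / (√0.0056) = 2.844.
Try y = 1.83 m: A R^(2/3) = 4.383 — too large.
Try y = 1.49 m: A R^(2/3) = 2.842 — ≈ 2.844.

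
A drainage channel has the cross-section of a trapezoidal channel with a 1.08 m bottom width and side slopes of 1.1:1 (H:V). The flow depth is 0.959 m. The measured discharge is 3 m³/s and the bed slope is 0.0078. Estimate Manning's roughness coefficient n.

n = 0.039

With bottom width b = 1.08 m and side slope z = 1.1: A = (b + zy)y = (1.08 + 1.1×0.959)×0.959 = 2.047 m²; P = b + 2y√(1+z²) = 1.08 + 2×0.959×1.487 = 3.931 m.
Hydraulic radius R = A/P = 2.047/3.931 = 0.5208 m.
Rearranging Manning's equation: n = (1/Q) A R^(2/3) S^(1/2) = (1/3) × 2.047 × 0.5208^(2/3) × √0.0078 = 0.039.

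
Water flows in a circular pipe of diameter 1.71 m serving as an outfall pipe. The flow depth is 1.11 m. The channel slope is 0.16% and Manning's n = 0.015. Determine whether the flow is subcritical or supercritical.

subcritical

For a circular section of diameter D = 1.71 m at depth y = 1.11 m, the central angle is θ = 2 arccos(1 − 2y/D) = 3.747 rad. Then A = (D²/8)(θ − sin θ) = 1.578 m² and P = Dθ/2 = 3.204 m.
Hydraulic radius R = A/P = 1.578/3.204 = 0.4925 m.
V = (1/n) R^(2/3) √S = (1/0.015) × 0.4925^(2/3) × √0.0016 = 1.663 m/s. Hydraulic depth D_h = A/T = 1.578/1.632 = 0.9667 m.
Froude number Fr = V/√(g·D_h) = 1.663/√(9.81×0.9667) = 0.54, which is less than 1, so the flow is subcritical.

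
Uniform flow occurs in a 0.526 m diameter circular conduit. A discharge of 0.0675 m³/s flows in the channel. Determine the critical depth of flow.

y_c = 0.171 m

At critical depth, Q² T / (g A³) = 1, i.e. A³/T = Q²/g = 0.0675²/9.81 = 0.0004644.
Trying y = 0.188 m: A³/T = 0.0006728 — over.
Trying y = 0.171 m: A³/T = 0.0004666 — ≈ 0.0004644.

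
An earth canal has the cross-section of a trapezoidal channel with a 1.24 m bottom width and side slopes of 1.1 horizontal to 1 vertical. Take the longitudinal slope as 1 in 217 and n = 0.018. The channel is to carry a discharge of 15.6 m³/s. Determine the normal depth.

Manning's equation rearranged: A R^(2/3) = nQ / (1·√S) = 0.018 × 15.6 / (√0.004608) = 4.136.
Trying y = 1.37 m: A R^(2/3) = 2.99 — too small.
Trying y = 2.04 m: A R^(2/3) = 6.978 — too large.
Trying y = 1.6 m: A R^(2/3) = 4.138 — close enough.

y_n = 1.6 m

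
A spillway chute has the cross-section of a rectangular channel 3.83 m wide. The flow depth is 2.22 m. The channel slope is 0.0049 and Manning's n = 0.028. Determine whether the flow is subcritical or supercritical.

subcritical

Flow area A = b·y = 3.83 × 2.22 = 8.503 m². Wetted perimeter P = b + 2y = 3.83 + 2×2.22 = 8.27 m.
Hydraulic radius R = A/P = 8.503/8.27 = 1.028 m.
V = (1/n) R^(2/3) √S = (1/0.028) × 1.028^(2/3) × √0.0049 = 2.547 m/s. Hydraulic depth D_h = A/T = 8.503/3.83 = 2.22 m.
Froude number Fr = V/√(g·D_h) = 2.547/√(9.81×2.22) = 0.546, which is less than 1, so the flow is subcritical.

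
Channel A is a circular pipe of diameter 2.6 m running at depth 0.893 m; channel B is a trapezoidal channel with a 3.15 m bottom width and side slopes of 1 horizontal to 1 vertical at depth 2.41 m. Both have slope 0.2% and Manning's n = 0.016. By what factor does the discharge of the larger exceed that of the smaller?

16.1

Channel A: For a circular section of diameter D = 2.6 m at depth y = 0.893 m, the central angle is θ = 2 arccos(1 − 2y/D) = 2.505 rad. Then A = (D²/8)(θ − sin θ) = 1.614 m² and P = Dθ/2 = 3.256 m. Hydraulic radius R = A/P = 1.614/3.256 = 0.4957 m. Q_A = (1/0.016)·1.614·0.4957^(2/3)·√0.002 = 2.826 m³/s.
Channel B: With bottom width b = 3.15 m and side slope z = 1: A = (b + zy)y = (3.15 + 1×2.41)×2.41 = 13.4 m²; P = b + 2y√(1+z²) = 3.15 + 2×2.41×1.414 = 9.967 m. Hydraulic radius R = A/P = 13.4/9.967 = 1.344 m. Q_B = (1/0.016)·13.4·1.344^(2/3)·√0.002 = 45.62 m³/s.
The larger discharge is 45.62 m³/s and the smaller is 2.826 m³/s; the ratio is 16.1.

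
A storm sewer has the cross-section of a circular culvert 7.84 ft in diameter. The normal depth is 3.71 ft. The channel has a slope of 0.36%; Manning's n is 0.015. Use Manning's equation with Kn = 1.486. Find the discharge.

For a circular section of diameter D = 7.84 ft at depth y = 3.71 ft, the central angle is θ = 2 arccos(1 − 2y/D) = 3.034 rad. Then A = (D²/8)(θ − sin θ) = 22.49 ft² and P = Dθ/2 = 11.89 ft.
Hydraulic radius R = A/P = 22.49/11.89 = 1.891 ft.
Manning's equation: Q = (1.486/n) A R^(2/3) S^(1/2) = (1.486/0.015) × 22.49 × 1.891^(2/3) × 0.0036^(1/2) = 204 ft³/s.

Q = 204 ft³/s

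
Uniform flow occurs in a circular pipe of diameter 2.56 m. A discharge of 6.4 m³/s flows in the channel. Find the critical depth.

At critical depth, Q² T / (g A³) = 1, i.e. A³/T = Q²/g = 6.4²/9.81 = 4.175.
Trying y = 0.792 m: A³/T = 1.052 — low.
Trying y = 1.13 m: A³/T = 4.134 — ≈ 4.175.

y_c = 1.13 m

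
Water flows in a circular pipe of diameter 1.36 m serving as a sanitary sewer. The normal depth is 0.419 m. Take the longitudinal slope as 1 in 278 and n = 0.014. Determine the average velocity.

V = 1.64 m/s

For a circular section of diameter D = 1.36 m at depth y = 0.419 m, the central angle is θ = 2 arccos(1 − 2y/D) = 2.354 rad. Then A = (D²/8)(θ − sin θ) = 0.3803 m² and P = Dθ/2 = 1.601 m.
Hydraulic radius R = A/P = 0.3803/1.601 = 0.2376 m.
From Manning's equation, V = (1/n) R^(2/3) S^(1/2) = (1/0.014) × 0.2376^(2/3) × 0.003597^(1/2) = 1.64 m/s.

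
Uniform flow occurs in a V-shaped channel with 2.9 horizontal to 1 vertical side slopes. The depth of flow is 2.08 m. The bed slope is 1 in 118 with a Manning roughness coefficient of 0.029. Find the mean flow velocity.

For a triangular section with side slope z = 2.9: A = zy² = 2.9×2.08² = 12.55 m²; P = 2y√(1+z²) = 2×2.08×3.068 = 12.76 m.
Hydraulic radius R = A/P = 12.55/12.76 = 0.9832 m.
From Manning's equation, V = (1/n) R^(2/3) S^(1/2) = (1/0.029) × 0.9832^(2/3) × 0.008475^(1/2) = 3.14 m/s.

V = 3.14 m/s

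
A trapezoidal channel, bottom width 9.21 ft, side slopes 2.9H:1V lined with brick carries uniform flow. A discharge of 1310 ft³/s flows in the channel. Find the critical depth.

At critical depth, Q² T / (g A³) = 1, i.e. A³/T = Q²/g = 1310²/32.2 = 53300.
Try y = 6.57 ft: A³/T = 135300 — over.
Try y = 4.33 ft: A³/T = 24390 — short.
Try y = 5.25 ft: A³/T = 53230 — matches.

y_c = 5.25 ft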